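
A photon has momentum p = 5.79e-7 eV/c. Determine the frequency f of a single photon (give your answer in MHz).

Use h = 6.62607015e-34 J·s, c = 2.99792458e8 m/s, 1 eV = 1.602176634e-19 J.
First convert: p = 5.79e-7 eV/c = 3.0943e-34 kg·m/s.
Since f = pc/h for a photon, f = 1.400e8 Hz.
Converting to MHz: f = 140.0 MHz ≈ 140 MHz.

140 MHz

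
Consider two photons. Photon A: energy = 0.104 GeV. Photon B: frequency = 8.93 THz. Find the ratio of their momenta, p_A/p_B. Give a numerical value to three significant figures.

2.82e9

p_A = 5.558e-20 kg·m/s (from energy = 0.104 GeV, via p = E/c).
p_B = 1.974e-29 kg·m/s (from frequency = 8.93 THz, via p = hf/c).
Ratio = 5.558e-20 / 1.974e-29 = 2.82e9.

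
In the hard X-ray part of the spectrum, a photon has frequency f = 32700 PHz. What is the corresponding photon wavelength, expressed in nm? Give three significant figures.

9.17e-3 nm

Convert to SI: f = 32700 PHz = 3.27e19 Hz.
Apply λ = c/f: λ = 9.168e-12 m.
Converting to nm: λ = 0.009168 nm ≈ 9.17e-3 nm.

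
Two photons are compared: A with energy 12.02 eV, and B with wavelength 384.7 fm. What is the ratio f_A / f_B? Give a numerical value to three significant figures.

f_A = 2.906·10^15 Hz (from energy = 12.02 eV, via f = E/h).
f_B = 7.793·10^20 Hz (from wavelength = 384.7 fm, via f = c/λ).
Ratio = 2.906·10^15 / 7.793·10^20 = 3.73·10^-6.

3.73·10^-6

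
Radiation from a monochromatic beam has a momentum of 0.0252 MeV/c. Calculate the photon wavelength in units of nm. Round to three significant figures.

0.0492 nm

Take h = 6.62607015 × 10^-34 J·s, c = 2.99792458 × 10^8 m/s, 1 eV = 1.602176634 × 10^-19 J.
In SI units: p = 0.0252 MeV/c = 1.3468 × 10^-23 kg·m/s.
For a photon λ = h/p, so λ = 4.920 × 10^-11 m.
Converting to nm: λ = 0.04920 nm ≈ 0.0492 nm.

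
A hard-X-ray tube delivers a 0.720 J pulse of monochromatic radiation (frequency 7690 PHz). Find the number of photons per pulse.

Per-photon energy: E = 5.095 × 10^-15 J (from frequency = 7690 PHz).
N = E_total / E_photon = 0.720 J / 5.095 × 10^-15 J = 1.41 × 10^14.

1.41 × 10^14 photons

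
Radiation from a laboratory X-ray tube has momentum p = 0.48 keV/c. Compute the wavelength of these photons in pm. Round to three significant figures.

2580 pm

In SI units: p = 0.48 keV/c = 2.5653 × 10^-25 kg·m/s.
For a photon λ = h/p, so λ = 2.583 × 10^-9 m.
Converting to pm: λ = 2583 pm ≈ 2580 pm.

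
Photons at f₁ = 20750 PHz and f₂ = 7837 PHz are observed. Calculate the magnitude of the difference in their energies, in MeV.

0.0534 MeV

Using E = hf: E₁ = 1.3749 × 10^-14 J, E₂ = 5.1929 × 10^-15 J.
|ΔE| = |1.3749 × 10^-14 − 5.1929 × 10^-15| = 8.56 × 10^-15 J = 0.0534 MeV.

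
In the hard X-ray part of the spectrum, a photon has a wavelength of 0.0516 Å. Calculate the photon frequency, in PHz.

5.81e4 PHz

Convert to SI: λ = 0.0516 Å = 5.16e-12 m.
For a photon f = c/λ, so f = 5.810e19 Hz.
Converting to PHz: f = 58100 PHz ≈ 5.81e4 PHz.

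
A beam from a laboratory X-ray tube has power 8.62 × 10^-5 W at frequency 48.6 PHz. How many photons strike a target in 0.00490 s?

Total energy: E_total = P·t = 8.62 × 10^-5 × 0.00490 = 4.224 × 10^-7 J.
Per-photon energy: E = 3.220 × 10^-17 J.
N = E_total / E_photon = 1.31 × 10^10.

1.31 × 10^10 photons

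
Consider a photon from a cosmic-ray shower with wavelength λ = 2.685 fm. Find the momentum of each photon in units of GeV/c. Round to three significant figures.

0.462 GeV/c

Convert to SI: λ = 2.685 fm = 2.685·10^-15 m.
Apply p = h/λ: p = 2.468·10^-19 kg·m/s.
Converting to GeV/c: p = 0.4618 GeV/c ≈ 0.462 GeV/c.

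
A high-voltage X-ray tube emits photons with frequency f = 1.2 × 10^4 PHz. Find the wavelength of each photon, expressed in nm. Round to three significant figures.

0.0250 nm

Take c = 2.99792458 × 10^8 m/s.
Convert to SI: f = 1.2 × 10^4 PHz = 1.2 × 10^19 Hz.
For a photon λ = c/f, so λ = 2.498 × 10^-11 m.
Converting to nm: λ = 0.02498 nm ≈ 0.0250 nm.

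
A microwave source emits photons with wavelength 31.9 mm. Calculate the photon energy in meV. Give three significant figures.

(h = 6.62607015·10^-34 J·s, c = 2.99792458·10^8 m/s, 1 eV = 1.602176634·10^-19 J.)
In SI units: λ = 31.9 mm = 0.0319 m.
Since E = hc/λ for a photon, E = 6.227·10^-24 J.
Converting to meV: E = 0.03887 meV ≈ 0.0389 meV.

0.0389 meV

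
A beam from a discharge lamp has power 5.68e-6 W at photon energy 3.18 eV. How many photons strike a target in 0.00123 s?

Total energy: E_total = P·t = 5.68e-6 × 0.00123 = 6.986e-9 J.
Per-photon energy: E = 5.095e-19 J.
N = E_total / E_photon = 1.37e10.

1.37e10 photons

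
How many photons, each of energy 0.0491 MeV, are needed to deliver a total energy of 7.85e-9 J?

9.98e5 photons

Per-photon energy: E = 7.867e-15 J (from energy = 0.0491 MeV).
N = E_total / E_photon = 7.85e-9 J / 7.867e-15 J = 9.98e5.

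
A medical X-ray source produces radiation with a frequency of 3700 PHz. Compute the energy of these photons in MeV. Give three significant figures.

First convert: f = 3700 PHz = 3.7e18 Hz.
For a photon E = hf, so E = 2.452e-15 J.
Converting to MeV: E = 0.01530 MeV ≈ 0.0153 MeV.

0.0153 MeV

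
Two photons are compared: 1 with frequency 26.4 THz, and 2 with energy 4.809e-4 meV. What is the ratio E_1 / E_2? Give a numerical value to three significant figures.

E_1 = 1.749e-20 J (from frequency = 26.4 THz, via E = hf).
E_2 = 7.705e-26 J (from energy = 4.809e-4 meV, via E given directly).
Ratio = 1.749e-20 / 7.705e-26 = 2.27e5.

2.27e5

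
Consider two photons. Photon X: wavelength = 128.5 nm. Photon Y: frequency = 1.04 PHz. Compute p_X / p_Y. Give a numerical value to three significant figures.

2.24

p_X = 5.156 × 10^-27 kg·m/s (from wavelength = 128.5 nm, via p = h/λ).
p_Y = 2.299 × 10^-27 kg·m/s (from frequency = 1.04 PHz, via p = hf/c).
Ratio = 5.156 × 10^-27 / 2.299 × 10^-27 = 2.24.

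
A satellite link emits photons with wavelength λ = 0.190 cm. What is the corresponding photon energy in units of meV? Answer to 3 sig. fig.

0.653 meV

Use h = 6.62607015 × 10^-34 J·s, c = 2.99792458 × 10^8 m/s, 1 eV = 1.602176634 × 10^-19 J.
In SI units: λ = 0.190 cm = 0.00190 m.
For a photon E = hc/λ, so E = 1.045 × 10^-22 J.
Converting to meV: E = 0.6525 meV ≈ 0.653 meV.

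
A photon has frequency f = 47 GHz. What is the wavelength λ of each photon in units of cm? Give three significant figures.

Use c = 2.99792458e8 m/s.
Convert to SI: f = 47 GHz = 4.7e10 Hz.
The photon relation is λ = c/f, giving λ = 0.006379 m.
Converting to cm: λ = 0.6379 cm ≈ 0.638 cm.

0.638 cm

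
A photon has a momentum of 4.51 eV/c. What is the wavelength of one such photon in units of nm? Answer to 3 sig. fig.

In SI units: p = 4.51 eV/c = 2.4103·10^-27 kg·m/s.
For a photon λ = h/p, so λ = 2.749·10^-7 m.
Converting to nm: λ = 274.9 nm ≈ 275 nm.

275 nm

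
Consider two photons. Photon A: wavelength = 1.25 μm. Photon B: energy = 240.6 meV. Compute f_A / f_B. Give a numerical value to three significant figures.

f_A = 2.398e14 Hz (from wavelength = 1.25 μm, via f = c/λ).
f_B = 5.818e13 Hz (from energy = 240.6 meV, via f = E/h).
Ratio = 2.398e14 / 5.818e13 = 4.12.

4.12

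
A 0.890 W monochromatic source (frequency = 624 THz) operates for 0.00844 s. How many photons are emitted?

Total energy: E_total = P·t = 0.890 × 0.00844 = 0.007512 J.
Per-photon energy: E = 4.135 × 10^-19 J.
N = E_total / E_photon = 1.82 × 10^16.

1.82 × 10^16 photons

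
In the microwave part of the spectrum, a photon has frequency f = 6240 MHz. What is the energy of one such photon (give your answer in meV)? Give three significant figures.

First convert: f = 6240 MHz = 6.24e9 Hz.
Since E = hf for a photon, E = 4.135e-24 J.
Converting to meV: E = 0.02581 meV ≈ 0.0258 meV.

0.0258 meV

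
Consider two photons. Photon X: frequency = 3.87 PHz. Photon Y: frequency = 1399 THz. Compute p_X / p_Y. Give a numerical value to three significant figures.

2.77

p_X = 8.554e-27 kg·m/s (from frequency = 3.87 PHz, via p = hf/c).
p_Y = 3.092e-27 kg·m/s (from frequency = 1399 THz, via p = hf/c).
Ratio = 8.554e-27 / 3.092e-27 = 2.77.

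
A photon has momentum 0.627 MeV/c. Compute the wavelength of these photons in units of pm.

1.98 pm

First convert: p = 0.627 MeV/c = 3.3509·10^-22 kg·m/s.
Apply λ = h/p: λ = 1.977·10^-12 m.
Converting to pm: λ = 1.977 pm ≈ 1.98 pm.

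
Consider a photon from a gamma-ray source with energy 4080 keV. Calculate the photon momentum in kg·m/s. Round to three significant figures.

2.18e-21 kg·m/s

Use c = 2.99792458e8 m/s, 1 eV = 1.602176634e-19 J.
First convert: E = 4080 keV = 6.5369e-13 J.
The photon relation is p = E/c, giving p = 2.180e-21 kg·m/s.
So p ≈ 2.18e-21 kg·m/s.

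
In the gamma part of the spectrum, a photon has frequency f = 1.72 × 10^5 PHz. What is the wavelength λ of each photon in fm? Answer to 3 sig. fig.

1740 fm

In SI units: f = 1.72 × 10^5 PHz = 1.72 × 10^20 Hz.
Apply λ = c/f: λ = 1.743 × 10^-12 m.
Converting to fm: λ = 1743 fm ≈ 1740 fm.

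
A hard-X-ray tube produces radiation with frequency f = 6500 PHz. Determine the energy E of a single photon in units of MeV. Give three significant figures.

(h = 6.62607015 × 10^-34 J·s, 1 eV = 1.602176634 × 10^-19 J.)
First convert: f = 6500 PHz = 6.50 × 10^18 Hz.
The photon relation is E = hf, giving E = 4.307 × 10^-15 J.
Converting to MeV: E = 0.02688 MeV ≈ 0.0269 MeV.

0.0269 MeV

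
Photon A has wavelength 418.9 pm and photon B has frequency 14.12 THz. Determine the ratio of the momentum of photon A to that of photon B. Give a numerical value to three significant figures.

p_A = 1.582e-24 kg·m/s (from wavelength = 418.9 pm, via p = h/λ).
p_B = 3.121e-29 kg·m/s (from frequency = 14.12 THz, via p = hf/c).
Ratio = 1.582e-24 / 3.121e-29 = 5.07e4.

5.07e4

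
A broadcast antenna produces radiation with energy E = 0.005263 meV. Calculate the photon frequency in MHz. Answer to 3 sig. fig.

Use h = 6.62607015e-34 J·s, 1 eV = 1.602176634e-19 J.
Convert to SI: E = 0.005263 meV = 8.4323e-25 J.
For a photon f = E/h, so f = 1.273e9 Hz.
Converting to MHz: f = 1273 MHz ≈ 1270 MHz.

1270 MHz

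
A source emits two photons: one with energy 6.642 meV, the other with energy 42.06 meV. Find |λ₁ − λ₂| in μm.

157 μm

Using λ = hc/E: λ₁ = 1.8667e-4 m, λ₂ = 2.9478e-5 m.
|Δλ| = |1.8667e-4 − 2.9478e-5| = 1.57e-4 m = 157 μm.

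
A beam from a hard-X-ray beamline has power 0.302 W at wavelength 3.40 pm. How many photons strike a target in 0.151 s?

7.81·10^11 photons

Total energy: E_total = P·t = 0.302 × 0.151 = 0.04560 J.
Per-photon energy: E = 5.842·10^-14 J.
N = E_total / E_photon = 7.81·10^11.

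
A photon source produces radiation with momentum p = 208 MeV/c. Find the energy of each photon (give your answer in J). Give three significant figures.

3.33 × 10^-11 J

(c = 2.99792458 × 10^8 m/s, 1 eV = 1.602176634 × 10^-19 J.)
First convert: p = 208 MeV/c = 1.1116 × 10^-19 kg·m/s.
Apply E = pc: E = 3.333 × 10^-11 J.
So E ≈ 3.33 × 10^-11 J.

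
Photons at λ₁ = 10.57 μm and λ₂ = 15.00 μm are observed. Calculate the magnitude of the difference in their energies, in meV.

34.6 meV

Using E = hc/λ: E₁ = 1.8793 × 10^-20 J, E₂ = 1.3243 × 10^-20 J.
|ΔE| = |1.8793 × 10^-20 − 1.3243 × 10^-20| = 5.55 × 10^-21 J = 34.6 meV.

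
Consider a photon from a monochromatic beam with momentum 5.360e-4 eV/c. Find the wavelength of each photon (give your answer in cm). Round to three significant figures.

(h = 6.62607015e-34 J·s, c = 2.99792458e8 m/s, 1 eV = 1.602176634e-19 J.)
In SI units: p = 5.360e-4 eV/c = 2.8645e-31 kg·m/s.
For a photon λ = h/p, so λ = 0.002313 m.
Converting to cm: λ = 0.2313 cm ≈ 0.231 cm.

0.231 cm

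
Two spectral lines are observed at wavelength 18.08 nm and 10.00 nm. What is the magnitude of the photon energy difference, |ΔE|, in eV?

55.4 eV

Using E = hc/λ: E₁ = 1.0987 × 10^-17 J, E₂ = 1.9864 × 10^-17 J.
|ΔE| = |1.0987 × 10^-17 − 1.9864 × 10^-17| = 8.88 × 10^-18 J = 55.4 eV.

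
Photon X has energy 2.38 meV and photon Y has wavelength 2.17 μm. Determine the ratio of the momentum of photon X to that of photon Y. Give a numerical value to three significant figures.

p_X = 1.272 × 10^-30 kg·m/s (from energy = 2.38 meV, via p = E/c).
p_Y = 3.053 × 10^-28 kg·m/s (from wavelength = 2.17 μm, via p = h/λ).
Ratio = 1.272 × 10^-30 / 3.053 × 10^-28 = 4.17 × 10^-3.

4.17 × 10^-3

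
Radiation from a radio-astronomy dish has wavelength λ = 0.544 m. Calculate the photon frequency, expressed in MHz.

(c = 2.99792458·10^8 m/s.)
The photon relation is f = c/λ, giving f = 5.511·10^8 Hz.
Converting to MHz: f = 551.1 MHz ≈ 551 MHz.

551 MHz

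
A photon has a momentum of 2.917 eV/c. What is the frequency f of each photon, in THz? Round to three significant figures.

705 THz

Use h = 6.62607015e-34 J·s, c = 2.99792458e8 m/s, 1 eV = 1.602176634e-19 J.
First convert: p = 2.917 eV/c = 1.5589e-27 kg·m/s.
For a photon f = pc/h, so f = 7.053e14 Hz.
Converting to THz: f = 705.3 THz ≈ 705 THz.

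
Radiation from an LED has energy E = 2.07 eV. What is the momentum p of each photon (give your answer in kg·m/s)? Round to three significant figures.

1.11e-27 kg·m/s

Take c = 2.99792458e8 m/s, 1 eV = 1.602176634e-19 J.
Convert to SI: E = 2.07 eV = 3.3165e-19 J.
For a photon p = E/c, so p = 1.106e-27 kg·m/s.
So p ≈ 1.11e-27 kg·m/s.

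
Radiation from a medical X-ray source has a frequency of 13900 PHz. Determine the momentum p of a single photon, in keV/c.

57.5 keV/c

In SI units: f = 13900 PHz = 1.39 × 10^19 Hz.
Since p = hf/c for a photon, p = 3.072 × 10^-23 kg·m/s.
Converting to keV/c: p = 57.49 keV/c ≈ 57.5 keV/c.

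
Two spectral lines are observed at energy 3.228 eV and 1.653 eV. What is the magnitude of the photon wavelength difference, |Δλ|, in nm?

Using λ = hc/E: λ₁ = 3.8409e-7 m, λ₂ = 7.5006e-7 m.
|Δλ| = |3.8409e-7 − 7.5006e-7| = 3.66e-7 m = 366 nm.

366 nm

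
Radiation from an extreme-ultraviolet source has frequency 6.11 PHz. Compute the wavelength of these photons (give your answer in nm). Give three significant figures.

Take c = 2.99792458 × 10^8 m/s.
Convert to SI: f = 6.11 PHz = 6.11 × 10^15 Hz.
The photon relation is λ = c/f, giving λ = 4.907 × 10^-8 m.
Converting to nm: λ = 49.07 nm ≈ 49.1 nm.

49.1 nm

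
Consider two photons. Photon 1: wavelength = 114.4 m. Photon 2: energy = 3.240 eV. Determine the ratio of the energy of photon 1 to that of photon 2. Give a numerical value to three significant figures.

3.34e-9

E_1 = 1.736e-27 J (from wavelength = 114.4 m, via E = hc/λ).
E_2 = 5.191e-19 J (from energy = 3.240 eV, via E given directly).
Ratio = 1.736e-27 / 5.191e-19 = 3.34e-9.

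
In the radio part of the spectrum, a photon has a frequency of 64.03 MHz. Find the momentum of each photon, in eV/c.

Take h = 6.62607015 × 10^-34 J·s, c = 2.99792458 × 10^8 m/s, 1 eV = 1.602176634 × 10^-19 J.
First convert: f = 64.03 MHz = 6.403 × 10^7 Hz.
For a photon p = hf/c, so p = 1.415 × 10^-34 kg·m/s.
Converting to eV/c: p = 2.648 × 10^-7 eV/c ≈ 2.65 × 10^-7 eV/c.

2.65 × 10^-7 eV/c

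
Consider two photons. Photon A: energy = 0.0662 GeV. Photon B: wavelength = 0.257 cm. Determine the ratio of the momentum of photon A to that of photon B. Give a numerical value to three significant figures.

1.37e11

p_A = 3.538e-20 kg·m/s (from energy = 0.0662 GeV, via p = E/c).
p_B = 2.578e-31 kg·m/s (from wavelength = 0.257 cm, via p = h/λ).
Ratio = 3.538e-20 / 2.578e-31 = 1.37e11.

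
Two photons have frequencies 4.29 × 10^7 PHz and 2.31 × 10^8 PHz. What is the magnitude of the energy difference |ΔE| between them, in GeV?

Using E = hf: E₁ = 2.843 × 10^-11 J, E₂ = 1.531 × 10^-10 J.
|ΔE| = |2.843 × 10^-11 − 1.531 × 10^-10| = 1.25 × 10^-10 J = 0.778 GeV.

0.778 GeV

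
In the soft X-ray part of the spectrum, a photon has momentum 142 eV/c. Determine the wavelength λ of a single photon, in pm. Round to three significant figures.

First convert: p = 142 eV/c = 7.5889e-26 kg·m/s.
Since λ = h/p for a photon, λ = 8.731e-9 m.
Converting to pm: λ = 8731 pm ≈ 8730 pm.

8730 pm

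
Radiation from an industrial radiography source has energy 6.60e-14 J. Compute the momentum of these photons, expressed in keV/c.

412 keV/c

Use c = 2.99792458e8 m/s, 1 eV = 1.602176634e-19 J.
Since p = E/c for a photon, p = 2.202e-22 kg·m/s.
Converting to keV/c: p = 411.9 keV/c ≈ 412 keV/c.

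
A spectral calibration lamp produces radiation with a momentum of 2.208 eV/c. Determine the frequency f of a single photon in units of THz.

534 THz

Convert to SI: p = 2.208 eV/c = 1.1800 × 10^-27 kg·m/s.
Since f = pc/h for a photon, f = 5.339 × 10^14 Hz.
Converting to THz: f = 533.9 THz ≈ 534 THz.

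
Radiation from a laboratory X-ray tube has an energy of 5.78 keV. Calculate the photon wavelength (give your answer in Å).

2.15 Å

(h = 6.62607015 × 10^-34 J·s, c = 2.99792458 × 10^8 m/s, 1 eV = 1.602176634 × 10^-19 J.)
Convert to SI: E = 5.78 keV = 9.2606 × 10^-16 J.
Since λ = hc/E for a photon, λ = 2.145 × 10^-10 m.
Converting to Å: λ = 2.145 Å ≈ 2.15 Å.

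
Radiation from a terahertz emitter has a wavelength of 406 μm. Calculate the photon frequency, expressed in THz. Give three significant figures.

(c = 2.99792458·10^8 m/s.)
Convert to SI: λ = 406 μm = 4.06·10^-4 m.
The photon relation is f = c/λ, giving f = 7.384·10^11 Hz.
Converting to THz: f = 0.7384 THz ≈ 0.738 THz.

0.738 THz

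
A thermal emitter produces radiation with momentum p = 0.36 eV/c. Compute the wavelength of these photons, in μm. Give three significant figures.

3.44 μm

Convert to SI: p = 0.36 eV/c = 1.9239e-28 kg·m/s.
The photon relation is λ = h/p, giving λ = 3.444e-6 m.
Converting to μm: λ = 3.444 μm ≈ 3.44 μm.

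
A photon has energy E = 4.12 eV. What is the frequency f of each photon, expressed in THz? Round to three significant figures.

996 THz

Use h = 6.62607015e-34 J·s, 1 eV = 1.602176634e-19 J.
First convert: E = 4.12 eV = 6.6010e-19 J.
The photon relation is f = E/h, giving f = 9.962e14 Hz.
Converting to THz: f = 996.2 THz ≈ 996 THz.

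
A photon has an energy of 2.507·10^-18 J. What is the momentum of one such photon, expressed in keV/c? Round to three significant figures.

Use c = 2.99792458·10^8 m/s, 1 eV = 1.602176634·10^-19 J.
Apply p = E/c: p = 8.362·10^-27 kg·m/s.
Converting to keV/c: p = 0.01565 keV/c ≈ 0.0156 keV/c.

0.0156 keV/c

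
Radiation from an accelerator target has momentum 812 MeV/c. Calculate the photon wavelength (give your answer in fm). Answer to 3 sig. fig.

Convert to SI: p = 812 MeV/c = 4.3396 × 10^-19 kg·m/s.
Apply λ = h/p: λ = 1.527 × 10^-15 m.
Converting to fm: λ = 1.527 fm ≈ 1.53 fm.

1.53 fm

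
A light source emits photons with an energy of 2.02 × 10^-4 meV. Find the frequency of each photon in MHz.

First convert: E = 2.02 × 10^-4 meV = 3.2364 × 10^-26 J.
Since f = E/h for a photon, f = 4.884 × 10^7 Hz.
Converting to MHz: f = 48.84 MHz ≈ 48.8 MHz.

48.8 MHz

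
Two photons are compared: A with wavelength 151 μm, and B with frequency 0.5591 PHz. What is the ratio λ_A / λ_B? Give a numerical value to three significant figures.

282

λ_A = 1.510 × 10^-4 m (from wavelength = 151 μm, via λ given directly).
λ_B = 5.362 × 10^-7 m (from frequency = 0.5591 PHz, via λ = c/f).
Ratio = 1.510 × 10^-4 / 5.362 × 10^-7 = 282.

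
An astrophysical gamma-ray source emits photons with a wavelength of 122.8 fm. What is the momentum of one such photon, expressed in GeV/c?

Take h = 6.62607015e-34 J·s, c = 2.99792458e8 m/s, 1 eV = 1.602176634e-19 J.
First convert: λ = 122.8 fm = 1.228e-13 m.
Since p = h/λ for a photon, p = 5.396e-21 kg·m/s.
Converting to GeV/c: p = 0.01010 GeV/c ≈ 0.0101 GeV/c.

0.0101 GeV/c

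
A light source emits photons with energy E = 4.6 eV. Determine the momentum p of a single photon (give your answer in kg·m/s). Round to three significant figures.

Use c = 2.99792458e8 m/s, 1 eV = 1.602176634e-19 J.
First convert: E = 4.6 eV = 7.3700e-19 J.
The photon relation is p = E/c, giving p = 2.458e-27 kg·m/s.
So p ≈ 2.46e-27 kg·m/s.

2.46e-27 kg·m/s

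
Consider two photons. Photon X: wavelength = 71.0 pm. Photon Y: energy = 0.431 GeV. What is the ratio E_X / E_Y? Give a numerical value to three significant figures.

4.05·10^-5

E_X = 2.798·10^-15 J (from wavelength = 71.0 pm, via E = hc/λ).
E_Y = 6.905·10^-11 J (from energy = 0.431 GeV, via E given directly).
Ratio = 2.798·10^-15 / 6.905·10^-11 = 4.05·10^-5.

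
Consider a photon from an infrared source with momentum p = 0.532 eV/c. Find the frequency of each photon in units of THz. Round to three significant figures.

129 THz

Use h = 6.62607015e-34 J·s, c = 2.99792458e8 m/s, 1 eV = 1.602176634e-19 J.
Convert to SI: p = 0.532 eV/c = 2.8432e-28 kg·m/s.
For a photon f = pc/h, so f = 1.286e14 Hz.
Converting to THz: f = 128.6 THz ≈ 129 THz.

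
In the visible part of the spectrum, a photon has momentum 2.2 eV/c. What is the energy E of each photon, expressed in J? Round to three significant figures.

3.52e-19 J

First convert: p = 2.2 eV/c = 1.1757e-27 kg·m/s.
The photon relation is E = pc, giving E = 3.525e-19 J.
So E ≈ 3.52e-19 J.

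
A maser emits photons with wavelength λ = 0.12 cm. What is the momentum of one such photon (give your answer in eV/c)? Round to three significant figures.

1.03 × 10^-3 eV/c

Take h = 6.62607015 × 10^-34 J·s, c = 2.99792458 × 10^8 m/s, 1 eV = 1.602176634 × 10^-19 J.
First convert: λ = 0.12 cm = 0.0012 m.
Apply p = h/λ: p = 5.522 × 10^-31 kg·m/s.
Converting to eV/c: p = 0.001033 eV/c ≈ 1.03 × 10^-3 eV/c.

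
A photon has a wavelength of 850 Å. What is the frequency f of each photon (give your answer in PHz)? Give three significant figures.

3.53 PHz

Take c = 2.99792458 × 10^8 m/s.
First convert: λ = 850 Å = 8.5 × 10^-8 m.
The photon relation is f = c/λ, giving f = 3.527 × 10^15 Hz.
Converting to PHz: f = 3.527 PHz ≈ 3.53 PHz.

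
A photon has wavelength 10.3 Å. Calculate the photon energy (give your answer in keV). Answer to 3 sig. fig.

1.20 keV

Convert to SI: λ = 10.3 Å = 1.03·10^-9 m.
Since E = hc/λ for a photon, E = 1.929·10^-16 J.
Converting to keV: E = 1.204 keV ≈ 1.20 keV.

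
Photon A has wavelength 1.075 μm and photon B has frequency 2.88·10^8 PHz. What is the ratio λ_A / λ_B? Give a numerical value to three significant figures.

1.03·10^9

λ_A = 1.075·10^-6 m (from wavelength = 1.075 μm, via λ given directly).
λ_B = 1.041·10^-15 m (from frequency = 2.88·10^8 PHz, via λ = c/f).
Ratio = 1.075·10^-6 / 1.041·10^-15 = 1.03·10^9.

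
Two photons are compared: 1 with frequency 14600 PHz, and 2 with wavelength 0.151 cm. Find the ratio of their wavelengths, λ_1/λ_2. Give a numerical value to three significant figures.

1.36e-8

λ_1 = 2.053e-11 m (from frequency = 14600 PHz, via λ = c/f).
λ_2 = 0.001510 m (from wavelength = 0.151 cm, via λ given directly).
Ratio = 2.053e-11 / 0.001510 = 1.36e-8.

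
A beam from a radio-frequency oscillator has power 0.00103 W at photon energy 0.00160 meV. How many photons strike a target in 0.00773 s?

3.11 × 10^19 photons

Total energy: E_total = P·t = 0.00103 × 0.00773 = 7.962 × 10^-6 J.
Per-photon energy: E = 2.563 × 10^-25 J.
N = E_total / E_photon = 3.11 × 10^19.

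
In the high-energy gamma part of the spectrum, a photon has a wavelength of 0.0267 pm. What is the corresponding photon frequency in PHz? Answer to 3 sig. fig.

1.12 × 10^7 PHz

Take c = 2.99792458 × 10^8 m/s.
First convert: λ = 0.0267 pm = 2.67 × 10^-14 m.
The photon relation is f = c/λ, giving f = 1.123 × 10^22 Hz.
Converting to PHz: f = 1.123 × 10^7 PHz ≈ 1.12 × 10^7 PHz.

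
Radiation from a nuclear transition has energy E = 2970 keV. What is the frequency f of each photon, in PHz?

7.18·10^5 PHz

First convert: E = 2970 keV = 4.7585·10^-13 J.
For a photon f = E/h, so f = 7.181·10^20 Hz.
Converting to PHz: f = 718100 PHz ≈ 7.18·10^5 PHz.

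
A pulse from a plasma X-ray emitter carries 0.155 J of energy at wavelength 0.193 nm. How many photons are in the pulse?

Per-photon energy: E = 1.029e-15 J (from wavelength = 0.193 nm).
N = E_total / E_photon = 0.155 J / 1.029e-15 J = 1.51e14.

1.51e14 photons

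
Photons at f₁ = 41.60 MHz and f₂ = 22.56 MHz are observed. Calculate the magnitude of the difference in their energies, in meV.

7.87 × 10^-5 meV

Using E = hf: E₁ = 2.7564 × 10^-26 J, E₂ = 1.4948 × 10^-26 J.
|ΔE| = |2.7564 × 10^-26 − 1.4948 × 10^-26| = 1.26 × 10^-26 J = 7.87 × 10^-5 meV.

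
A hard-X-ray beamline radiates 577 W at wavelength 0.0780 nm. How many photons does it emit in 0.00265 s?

Total energy: E_total = P·t = 577 × 0.00265 = 1.529 J.
Per-photon energy: E = 2.547 × 10^-15 J.
N = E_total / E_photon = 6.00 × 10^14.

6.00 × 10^14 photons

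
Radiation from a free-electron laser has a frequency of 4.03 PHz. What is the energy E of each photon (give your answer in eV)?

16.7 eV

First convert: f = 4.03 PHz = 4.03e15 Hz.
Since E = hf for a photon, E = 2.670e-18 J.
Converting to eV: E = 16.67 eV ≈ 16.7 eV.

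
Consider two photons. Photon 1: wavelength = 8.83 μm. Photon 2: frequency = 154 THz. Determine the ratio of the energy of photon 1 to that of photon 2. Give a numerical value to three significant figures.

E_1 = 2.250 × 10^-20 J (from wavelength = 8.83 μm, via E = hc/λ).
E_2 = 1.020 × 10^-19 J (from frequency = 154 THz, via E = hf).
Ratio = 2.250 × 10^-20 / 1.020 × 10^-19 = 0.220.

0.220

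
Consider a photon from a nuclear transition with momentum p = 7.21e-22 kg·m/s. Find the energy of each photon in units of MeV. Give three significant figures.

1.35 MeV

Use c = 2.99792458e8 m/s, 1 eV = 1.602176634e-19 J.
The photon relation is E = pc, giving E = 2.162e-13 J.
Converting to MeV: E = 1.349 MeV ≈ 1.35 MeV.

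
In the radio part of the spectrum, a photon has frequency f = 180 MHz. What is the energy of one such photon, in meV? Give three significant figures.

Take h = 6.62607015e-34 J·s, 1 eV = 1.602176634e-19 J.
In SI units: f = 180 MHz = 1.8e8 Hz.
Apply E = hf: E = 1.193e-25 J.
Converting to meV: E = 7.444e-4 meV ≈ 7.44e-4 meV.

7.44e-4 meV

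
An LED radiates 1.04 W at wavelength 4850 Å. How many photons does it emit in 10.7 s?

2.72·10^19 photons

Total energy: E_total = P·t = 1.04 × 10.7 = 11.13 J.
Per-photon energy: E = 4.096·10^-19 J.
N = E_total / E_photon = 2.72·10^19.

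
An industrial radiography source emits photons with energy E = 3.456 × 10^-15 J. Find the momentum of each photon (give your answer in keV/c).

Apply p = E/c: p = 1.153 × 10^-23 kg·m/s.
Converting to keV/c: p = 21.57 keV/c ≈ 21.6 keV/c.

21.6 keV/c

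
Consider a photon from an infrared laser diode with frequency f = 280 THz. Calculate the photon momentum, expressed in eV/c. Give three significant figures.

(h = 6.62607015e-34 J·s, c = 2.99792458e8 m/s, 1 eV = 1.602176634e-19 J.)
In SI units: f = 280 THz = 2.80e14 Hz.
Since p = hf/c for a photon, p = 6.189e-28 kg·m/s.
Converting to eV/c: p = 1.158 eV/c ≈ 1.16 eV/c.

1.16 eV/c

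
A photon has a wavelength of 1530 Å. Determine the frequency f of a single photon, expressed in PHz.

Convert to SI: λ = 1530 Å = 1.53e-7 m.
Apply f = c/λ: f = 1.959e15 Hz.
Converting to PHz: f = 1.959 PHz ≈ 1.96 PHz.

1.96 PHz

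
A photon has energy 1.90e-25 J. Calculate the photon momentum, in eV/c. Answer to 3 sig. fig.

Use c = 2.99792458e8 m/s, 1 eV = 1.602176634e-19 J.
Since p = E/c for a photon, p = 6.338e-34 kg·m/s.
Converting to eV/c: p = 1.186e-6 eV/c ≈ 1.19e-6 eV/c.

1.19e-6 eV/c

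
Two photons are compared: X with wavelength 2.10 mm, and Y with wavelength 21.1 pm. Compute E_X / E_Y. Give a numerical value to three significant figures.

1.00 × 10^-8

E_X = 9.459 × 10^-23 J (from wavelength = 2.10 mm, via E = hc/λ).
E_Y = 9.414 × 10^-15 J (from wavelength = 21.1 pm, via E = hc/λ).
Ratio = 9.459 × 10^-23 / 9.414 × 10^-15 = 1.00 × 10^-8.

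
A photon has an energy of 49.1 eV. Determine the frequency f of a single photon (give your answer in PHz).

Use h = 6.62607015 × 10^-34 J·s, 1 eV = 1.602176634 × 10^-19 J.
In SI units: E = 49.1 eV = 7.8667 × 10^-18 J.
For a photon f = E/h, so f = 1.187 × 10^16 Hz.
Converting to PHz: f = 11.87 PHz ≈ 11.9 PHz.

11.9 PHz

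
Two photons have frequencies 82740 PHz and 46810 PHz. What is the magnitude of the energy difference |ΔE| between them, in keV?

Using E = hf: E₁ = 5.4824 × 10^-14 J, E₂ = 3.1017 × 10^-14 J.
|ΔE| = |5.4824 × 10^-14 − 3.1017 × 10^-14| = 2.38 × 10^-14 J = 149 keV.

149 keV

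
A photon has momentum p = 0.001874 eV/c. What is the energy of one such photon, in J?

3.00e-22 J

Use c = 2.99792458e8 m/s, 1 eV = 1.602176634e-19 J.
Convert to SI: p = 0.001874 eV/c = 1.0015e-30 kg·m/s.
Since E = pc for a photon, E = 3.002e-22 J.
So E ≈ 3.00e-22 J.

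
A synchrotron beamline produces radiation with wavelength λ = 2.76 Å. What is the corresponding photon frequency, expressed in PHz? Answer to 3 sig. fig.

1090 PHz

In SI units: λ = 2.76 Å = 2.76e-10 m.
Apply f = c/λ: f = 1.086e18 Hz.
Converting to PHz: f = 1086 PHz ≈ 1090 PHz.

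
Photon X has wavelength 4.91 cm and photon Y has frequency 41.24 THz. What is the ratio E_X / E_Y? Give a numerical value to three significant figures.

1.48 × 10^-4

E_X = 4.046 × 10^-24 J (from wavelength = 4.91 cm, via E = hc/λ).
E_Y = 2.733 × 10^-20 J (from frequency = 41.24 THz, via E = hf).
Ratio = 4.046 × 10^-24 / 2.733 × 10^-20 = 1.48 × 10^-4.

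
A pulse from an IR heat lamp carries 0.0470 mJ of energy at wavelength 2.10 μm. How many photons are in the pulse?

4.97·10^14 photons

Per-photon energy: E = 9.459·10^-20 J (from wavelength = 2.10 μm).
N = E_total / E_photon = 4.70·10^-5 J / 9.459·10^-20 J = 4.97·10^14.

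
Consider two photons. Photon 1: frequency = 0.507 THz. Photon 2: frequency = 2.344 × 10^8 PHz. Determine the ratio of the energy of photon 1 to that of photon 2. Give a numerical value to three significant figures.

2.16 × 10^-12

E_1 = 3.359 × 10^-22 J (from frequency = 0.507 THz, via E = hf).
E_2 = 1.553 × 10^-10 J (from frequency = 2.344 × 10^8 PHz, via E = hf).
Ratio = 3.359 × 10^-22 / 1.553 × 10^-10 = 2.16 × 10^-12.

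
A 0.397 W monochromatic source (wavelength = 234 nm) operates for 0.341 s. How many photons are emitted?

Total energy: E_total = P·t = 0.397 × 0.341 = 0.1354 J.
Per-photon energy: E = 8.489 × 10^-19 J.
N = E_total / E_photon = 1.59 × 10^17.

1.59 × 10^17 photons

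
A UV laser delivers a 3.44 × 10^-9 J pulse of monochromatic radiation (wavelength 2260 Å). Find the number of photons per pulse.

3.91 × 10^9 photons

Per-photon energy: E = 8.790 × 10^-19 J (from wavelength = 2260 Å).
N = E_total / E_photon = 3.44 × 10^-9 J / 8.790 × 10^-19 J = 3.91 × 10^9.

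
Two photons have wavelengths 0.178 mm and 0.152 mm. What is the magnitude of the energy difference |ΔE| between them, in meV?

1.19 meV

Using E = hc/λ: E₁ = 1.116 × 10^-21 J, E₂ = 1.307 × 10^-21 J.
|ΔE| = |1.116 × 10^-21 − 1.307 × 10^-21| = 1.91 × 10^-22 J = 1.19 meV.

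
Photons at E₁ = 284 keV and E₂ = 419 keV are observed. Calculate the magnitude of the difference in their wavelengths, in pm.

Using λ = hc/E: λ₁ = 4.366e-12 m, λ₂ = 2.959e-12 m.
|Δλ| = |4.366e-12 − 2.959e-12| = 1.41e-12 m = 1.41 pm.

1.41 pm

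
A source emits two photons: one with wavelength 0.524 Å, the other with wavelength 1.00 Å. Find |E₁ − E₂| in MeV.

Using E = hc/λ: E₁ = 3.791e-15 J, E₂ = 1.986e-15 J.
|ΔE| = |3.791e-15 − 1.986e-15| = 1.80e-15 J = 0.0113 MeV.

0.0113 MeV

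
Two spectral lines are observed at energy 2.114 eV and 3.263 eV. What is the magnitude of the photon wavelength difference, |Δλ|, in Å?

Using λ = hc/E: λ₁ = 5.8649e-7 m, λ₂ = 3.7997e-7 m.
|Δλ| = |5.8649e-7 − 3.7997e-7| = 2.07e-7 m = 2070 Å.

2070 Å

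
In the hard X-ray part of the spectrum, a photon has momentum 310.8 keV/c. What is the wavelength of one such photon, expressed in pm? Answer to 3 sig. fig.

First convert: p = 310.8 keV/c = 1.6610e-22 kg·m/s.
For a photon λ = h/p, so λ = 3.989e-12 m.
Converting to pm: λ = 3.989 pm ≈ 3.99 pm.

3.99 pm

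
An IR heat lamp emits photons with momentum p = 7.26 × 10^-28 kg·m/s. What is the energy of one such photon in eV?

1.36 eV

(c = 2.99792458 × 10^8 m/s, 1 eV = 1.602176634 × 10^-19 J.)
The photon relation is E = pc, giving E = 2.176 × 10^-19 J.
Converting to eV: E = 1.358 eV ≈ 1.36 eV.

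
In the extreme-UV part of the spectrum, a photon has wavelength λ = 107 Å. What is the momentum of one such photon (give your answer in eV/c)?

116 eV/c

Take h = 6.62607015e-34 J·s, c = 2.99792458e8 m/s, 1 eV = 1.602176634e-19 J.
First convert: λ = 107 Å = 1.07e-8 m.
For a photon p = h/λ, so p = 6.193e-26 kg·m/s.
Converting to eV/c: p = 115.9 eV/c ≈ 116 eV/c.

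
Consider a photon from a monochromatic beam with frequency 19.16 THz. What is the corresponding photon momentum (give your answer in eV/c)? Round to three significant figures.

0.0792 eV/c

In SI units: f = 19.16 THz = 1.916 × 10^13 Hz.
Since p = hf/c for a photon, p = 4.235 × 10^-29 kg·m/s.
Converting to eV/c: p = 0.07924 eV/c ≈ 0.0792 eV/c.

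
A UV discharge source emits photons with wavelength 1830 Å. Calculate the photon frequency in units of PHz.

Convert to SI: λ = 1830 Å = 1.83 × 10^-7 m.
For a photon f = c/λ, so f = 1.638 × 10^15 Hz.
Converting to PHz: f = 1.638 PHz ≈ 1.64 PHz.

1.64 PHz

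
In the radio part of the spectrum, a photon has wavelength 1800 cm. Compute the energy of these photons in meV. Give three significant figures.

6.89e-5 meV

(h = 6.62607015e-34 J·s, c = 2.99792458e8 m/s, 1 eV = 1.602176634e-19 J.)
In SI units: λ = 1800 cm = 18 m.
Apply E = hc/λ: E = 1.104e-26 J.
Converting to meV: E = 6.888e-5 meV ≈ 6.89e-5 meV.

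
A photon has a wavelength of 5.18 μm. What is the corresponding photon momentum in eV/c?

In SI units: λ = 5.18 μm = 5.18e-6 m.
The photon relation is p = h/λ, giving p = 1.279e-28 kg·m/s.
Converting to eV/c: p = 0.2394 eV/c ≈ 0.239 eV/c.

0.239 eV/c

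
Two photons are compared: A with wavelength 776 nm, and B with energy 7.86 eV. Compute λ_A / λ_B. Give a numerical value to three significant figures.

λ_A = 7.760e-7 m (from wavelength = 776 nm, via λ given directly).
λ_B = 1.577e-7 m (from energy = 7.86 eV, via λ = hc/E).
Ratio = 7.760e-7 / 1.577e-7 = 4.92.

4.92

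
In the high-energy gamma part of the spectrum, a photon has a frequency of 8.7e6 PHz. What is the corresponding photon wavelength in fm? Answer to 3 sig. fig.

Take c = 2.99792458e8 m/s.
First convert: f = 8.7e6 PHz = 8.7e21 Hz.
Apply λ = c/f: λ = 3.446e-14 m.
Converting to fm: λ = 34.46 fm ≈ 34.5 fm.

34.5 fm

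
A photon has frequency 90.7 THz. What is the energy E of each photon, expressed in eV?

0.375 eV

Take h = 6.62607015e-34 J·s, 1 eV = 1.602176634e-19 J.
Convert to SI: f = 90.7 THz = 9.07e13 Hz.
Apply E = hf: E = 6.010e-20 J.
Converting to eV: E = 0.3751 eV ≈ 0.375 eV.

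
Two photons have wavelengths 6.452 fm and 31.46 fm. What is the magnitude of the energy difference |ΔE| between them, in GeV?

0.153 GeV

Using E = hc/λ: E₁ = 3.0788e-11 J, E₂ = 6.3142e-12 J.
|ΔE| = |3.0788e-11 − 6.3142e-12| = 2.45e-11 J = 0.153 GeV.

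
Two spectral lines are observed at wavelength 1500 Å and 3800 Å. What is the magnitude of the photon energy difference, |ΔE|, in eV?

Using E = hc/λ: E₁ = 1.324 × 10^-18 J, E₂ = 5.227 × 10^-19 J.
|ΔE| = |1.324 × 10^-18 − 5.227 × 10^-19| = 8.02 × 10^-19 J = 5.00 eV.

5.00 eV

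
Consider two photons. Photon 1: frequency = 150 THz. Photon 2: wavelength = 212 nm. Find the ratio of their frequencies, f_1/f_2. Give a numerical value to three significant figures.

0.106

f_1 = 1.500 × 10^14 Hz (from frequency = 150 THz, via f given directly).
f_2 = 1.414 × 10^15 Hz (from wavelength = 212 nm, via f = c/λ).
Ratio = 1.500 × 10^14 / 1.414 × 10^15 = 0.106.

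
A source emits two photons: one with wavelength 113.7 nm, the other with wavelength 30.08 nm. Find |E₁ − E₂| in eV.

30.3 eV

Using E = hc/λ: E₁ = 1.7471 × 10^-18 J, E₂ = 6.6039 × 10^-18 J.
|ΔE| = |1.7471 × 10^-18 − 6.6039 × 10^-18| = 4.86 × 10^-18 J = 30.3 eV.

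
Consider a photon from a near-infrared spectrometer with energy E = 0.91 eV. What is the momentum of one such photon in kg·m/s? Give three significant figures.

4.86 × 10^-28 kg·m/s

Use c = 2.99792458 × 10^8 m/s, 1 eV = 1.602176634 × 10^-19 J.
First convert: E = 0.91 eV = 1.4580 × 10^-19 J.
Apply p = E/c: p = 4.863 × 10^-28 kg·m/s.
So p ≈ 4.86 × 10^-28 kg·m/s.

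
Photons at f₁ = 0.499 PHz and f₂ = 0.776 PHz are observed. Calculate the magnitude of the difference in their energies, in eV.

1.15 eV

Using E = hf: E₁ = 3.306·10^-19 J, E₂ = 5.142·10^-19 J.
|ΔE| = |3.306·10^-19 − 5.142·10^-19| = 1.84·10^-19 J = 1.15 eV.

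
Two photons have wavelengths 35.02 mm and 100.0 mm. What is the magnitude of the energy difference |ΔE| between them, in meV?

Using E = hc/λ: E₁ = 5.6723e-24 J, E₂ = 1.9864e-24 J.
|ΔE| = |5.6723e-24 − 1.9864e-24| = 3.69e-24 J = 0.0230 meV.

0.0230 meV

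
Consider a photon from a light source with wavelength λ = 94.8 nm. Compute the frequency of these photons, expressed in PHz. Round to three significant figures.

3.16 PHz

Take c = 2.99792458e8 m/s.
In SI units: λ = 94.8 nm = 9.48e-8 m.
For a photon f = c/λ, so f = 3.162e15 Hz.
Converting to PHz: f = 3.162 PHz ≈ 3.16 PHz.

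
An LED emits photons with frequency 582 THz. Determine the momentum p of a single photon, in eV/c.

Take h = 6.62607015 × 10^-34 J·s, c = 2.99792458 × 10^8 m/s, 1 eV = 1.602176634 × 10^-19 J.
In SI units: f = 582 THz = 5.82 × 10^14 Hz.
Since p = hf/c for a photon, p = 1.286 × 10^-27 kg·m/s.
Converting to eV/c: p = 2.407 eV/c ≈ 2.41 eV/c.

2.41 eV/c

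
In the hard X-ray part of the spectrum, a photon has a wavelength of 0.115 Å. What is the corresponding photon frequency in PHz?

(c = 2.99792458·10^8 m/s.)
In SI units: λ = 0.115 Å = 1.15·10^-11 m.
The photon relation is f = c/λ, giving f = 2.607·10^19 Hz.
Converting to PHz: f = 26070 PHz ≈ 2.61·10^4 PHz.

2.61·10^4 PHz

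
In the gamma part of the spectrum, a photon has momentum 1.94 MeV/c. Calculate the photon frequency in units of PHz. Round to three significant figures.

4.69 × 10^5 PHz

Use h = 6.62607015 × 10^-34 J·s, c = 2.99792458 × 10^8 m/s, 1 eV = 1.602176634 × 10^-19 J.
Convert to SI: p = 1.94 MeV/c = 1.0368 × 10^-21 kg·m/s.
Apply f = pc/h: f = 4.691 × 10^20 Hz.
Converting to PHz: f = 469100 PHz ≈ 4.69 × 10^5 PHz.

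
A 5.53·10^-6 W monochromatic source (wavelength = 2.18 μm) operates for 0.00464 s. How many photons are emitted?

Total energy: E_total = P·t = 5.53·10^-6 × 0.00464 = 2.566·10^-8 J.
Per-photon energy: E = 9.112·10^-20 J.
N = E_total / E_photon = 2.82·10^11.

2.82·10^11 photons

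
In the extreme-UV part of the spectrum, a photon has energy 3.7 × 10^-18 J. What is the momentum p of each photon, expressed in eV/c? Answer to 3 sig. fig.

23.1 eV/c

Since p = E/c for a photon, p = 1.234 × 10^-26 kg·m/s.
Converting to eV/c: p = 23.09 eV/c ≈ 23.1 eV/c.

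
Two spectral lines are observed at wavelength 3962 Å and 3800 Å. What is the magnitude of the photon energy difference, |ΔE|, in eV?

0.133 eV

Using E = hc/λ: E₁ = 5.0137e-19 J, E₂ = 5.2275e-19 J.
|ΔE| = |5.0137e-19 − 5.2275e-19| = 2.14e-20 J = 0.133 eV.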